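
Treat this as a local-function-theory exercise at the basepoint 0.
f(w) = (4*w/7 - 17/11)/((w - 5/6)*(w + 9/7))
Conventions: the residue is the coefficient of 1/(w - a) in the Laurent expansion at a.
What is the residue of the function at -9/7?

The residue is 7374/6853.

At the order-1 pole -9/7 set g(w) = (w - (-9/7))*f(w) = (4*w/7 - 17/11)/(w - 5/6).
Simple pole: residue = g(a) at a = -9/7, which is 7374/6853.


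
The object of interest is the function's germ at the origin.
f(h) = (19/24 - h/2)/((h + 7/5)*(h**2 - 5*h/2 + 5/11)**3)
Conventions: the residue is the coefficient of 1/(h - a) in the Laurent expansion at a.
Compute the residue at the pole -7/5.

The residue is 744528125/103269825831.

At the order-1 pole -7/5 set g(h) = (h - (-7/5))*f(h) = (19/24 - h/2)/(h**2 - 5*h/2 + 5/11)**3.
Simple pole: residue = g(a) at a = -7/5, which is 744528125/103269825831.


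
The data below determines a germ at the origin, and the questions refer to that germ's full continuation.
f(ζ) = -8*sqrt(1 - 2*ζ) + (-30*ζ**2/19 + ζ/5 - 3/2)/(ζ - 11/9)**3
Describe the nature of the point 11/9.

The point is a pole of order 3.

The denominator factor ζ - 11/9 vanishes at 11/9 and appears to the power 3; the numerator there equals -18541/5130, nonzero, and no other factor vanishes.
The branch terms are analytic at this point.
Hence a pole whose order is the multiplicity, 3.


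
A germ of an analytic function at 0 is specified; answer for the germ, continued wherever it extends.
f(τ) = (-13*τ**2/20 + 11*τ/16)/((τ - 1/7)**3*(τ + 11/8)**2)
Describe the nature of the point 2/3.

Denominator factors: τ + 11/8 = 49/24 at τ = 2/3; τ - 1/7 = 11/21 at τ = 2/3 — none vanishes.
So the germ continues analytically to 2/3.

The point is a regular point.


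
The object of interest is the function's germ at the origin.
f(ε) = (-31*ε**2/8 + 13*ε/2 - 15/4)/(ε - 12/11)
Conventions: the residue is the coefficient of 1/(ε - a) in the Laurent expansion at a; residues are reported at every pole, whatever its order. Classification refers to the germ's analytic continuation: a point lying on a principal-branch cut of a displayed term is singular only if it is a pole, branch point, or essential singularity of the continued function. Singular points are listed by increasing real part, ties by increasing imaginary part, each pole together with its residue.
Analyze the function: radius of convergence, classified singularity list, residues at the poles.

Denominator factor (ε - 12/11): pole of order 1 at 12/11, modulus 12/11.
The radius of convergence is the smallest modulus among the singular points: 12/11.
At the order-1 pole 12/11 set g(ε) = (ε - (12/11))*f(ε) = -31*ε**2/8 + 13*ε/2 - 15/4.
Simple pole: residue = g(a) at a = 12/11, which is -615/484.

Radius of convergence at 0: 12/11.
At 12/11: a pole of order 1; residue -615/484.


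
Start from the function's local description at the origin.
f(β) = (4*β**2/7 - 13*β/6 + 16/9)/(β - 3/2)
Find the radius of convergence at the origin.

Denominator factor (β - 3/2): pole of order 1 at 3/2, modulus 3/2.
The radius of convergence is the smallest modulus among the singular points: 3/2.

The radius of convergence is 3/2.


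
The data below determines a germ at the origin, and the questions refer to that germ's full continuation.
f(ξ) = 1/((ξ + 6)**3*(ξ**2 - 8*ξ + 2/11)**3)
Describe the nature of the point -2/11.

The point is a regular point.

Denominator factors: ξ**2 - 8*ξ + 2/11 = 202/121 at ξ = -2/11; ξ + 6 = 64/11 at ξ = -2/11 — none vanishes.
So the germ continues analytically to -2/11.


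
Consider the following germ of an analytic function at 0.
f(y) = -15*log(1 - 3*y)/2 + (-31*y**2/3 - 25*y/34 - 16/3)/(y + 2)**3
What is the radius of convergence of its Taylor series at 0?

Denominator factor (y + 2)^3: pole of order 3 at -2, modulus 2.
Branch term (-15/2)*log(1 - y/(1/3)): its argument vanishes at y = 1/3, a logarithmic branch point, modulus 1/3.
The radius of convergence is the smallest modulus among the singular points: 1/3.

The radius of convergence is 1/3.


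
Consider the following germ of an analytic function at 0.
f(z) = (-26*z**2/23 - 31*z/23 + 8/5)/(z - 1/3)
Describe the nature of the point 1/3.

The point is a pole of order 1.

The denominator factor z - 1/3 vanishes at 1/3 and appears to the power 1; the numerator there equals 1061/1035, nonzero, and no other factor vanishes.
Hence a pole whose order is the multiplicity, 1.


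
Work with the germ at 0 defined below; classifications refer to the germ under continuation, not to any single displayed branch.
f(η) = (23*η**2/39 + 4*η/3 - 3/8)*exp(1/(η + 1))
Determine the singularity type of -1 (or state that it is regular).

The exponent 1/(η - (-1)) has a pole at -1, so exp(1/(η - (-1))) takes every nonzero value near it: an essential singularity (not a pole of any order).

The point is an essential singularity.


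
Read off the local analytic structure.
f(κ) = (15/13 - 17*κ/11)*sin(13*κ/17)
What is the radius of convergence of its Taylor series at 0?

The radius of convergence is infinite.

The factor sin(13*κ/17) is entire and contributes no finite singular point.
The polynomial part has no poles.
No finite singular points: the Taylor series at 0 converges everywhere.


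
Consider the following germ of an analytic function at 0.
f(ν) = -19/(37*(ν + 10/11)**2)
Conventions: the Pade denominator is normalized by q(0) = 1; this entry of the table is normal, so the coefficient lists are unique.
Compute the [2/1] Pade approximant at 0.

Taylor coefficients needed (expand at 0): a_0 = -2299/3700, a_1 = 25289/18500, a_2 = -834537/370000, a_3 = 3059969/925000.
Write the denominator as Q(ν) = 1 + q1*ν. Requiring Q*f - P = O(ν^4) with deg P <= 2 kills the coefficients of ν^3..ν^3 in Q*f:
  ν^3: a_3 + q1*a_2 = 0, i.e. 3059969/925000 + (-834537/370000)*q1 = 0.
Solving this linear system: q1 = 22/15.
The numerator is Q*f truncated at degree 2: P0 = a_0 = -2299/3700; P1 = a_1 + q1*a_0 = 25289/55500; P2 = a_2 + q1*a_1 = -278179/1110000.

The Pade approximant has numerator coefficients [-2299/3700, 25289/55500, -278179/1110000]; denominator coefficients [1, 22/15].


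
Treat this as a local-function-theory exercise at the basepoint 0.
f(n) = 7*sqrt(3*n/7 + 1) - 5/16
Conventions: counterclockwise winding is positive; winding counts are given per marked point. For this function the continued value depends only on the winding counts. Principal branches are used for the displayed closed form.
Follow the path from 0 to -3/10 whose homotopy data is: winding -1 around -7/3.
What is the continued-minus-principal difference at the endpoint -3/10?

Continued minus principal equals -(1/5)*sqrt(4270).

The rational part is single-valued and drops out of the difference; each branch term changes only by its own monodromy.
(7)*sqrt(1 - n/(-7/3)): winding -1 is odd, the square root flips sign, contributing -2*(7)*sqrt(1 - (-3/10)/(-7/3)) = -2*(7)*sqrt(61/70) = -(1/5)*sqrt(4270).
Summing the contributions at n = -3/10 gives -(1/5)*sqrt(4270).


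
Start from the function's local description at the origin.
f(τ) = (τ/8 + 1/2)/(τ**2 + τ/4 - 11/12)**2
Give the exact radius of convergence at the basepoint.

Denominator factor (τ**2 + τ/4 - 11/12)^2: discriminant 179/48, real irrational roots -1/8 + (1/24)*sqrt(537) and -1/8 - (1/24)*sqrt(537); poles of order 2, moduli -1/8 + (1/24)*sqrt(537) and 1/8 + (1/24)*sqrt(537).
The radius of convergence is the smallest modulus among the singular points: -1/8 + (1/24)*sqrt(537).

The radius of convergence is -1/8 + (1/24)*sqrt(537).


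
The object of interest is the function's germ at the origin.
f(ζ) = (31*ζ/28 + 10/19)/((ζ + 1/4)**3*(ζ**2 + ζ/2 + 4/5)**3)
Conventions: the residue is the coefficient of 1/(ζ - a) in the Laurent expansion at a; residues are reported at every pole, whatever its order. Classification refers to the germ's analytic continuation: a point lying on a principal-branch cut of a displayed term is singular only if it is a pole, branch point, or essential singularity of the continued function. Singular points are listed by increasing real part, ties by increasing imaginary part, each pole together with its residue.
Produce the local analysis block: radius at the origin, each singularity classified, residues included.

Radius of convergence at 0: 1/4.
At (-1/4) - ((1/20)*sqrt(295))*i: a pole of order 3; residue (34560000/27315407) - ((14880000/84821527)*sqrt(295))*i.
At -1/4: a pole of order 3; residue -69120000/27315407.
At (-1/4) + ((1/20)*sqrt(295))*i: a pole of order 3; residue (34560000/27315407) + ((14880000/84821527)*sqrt(295))*i.


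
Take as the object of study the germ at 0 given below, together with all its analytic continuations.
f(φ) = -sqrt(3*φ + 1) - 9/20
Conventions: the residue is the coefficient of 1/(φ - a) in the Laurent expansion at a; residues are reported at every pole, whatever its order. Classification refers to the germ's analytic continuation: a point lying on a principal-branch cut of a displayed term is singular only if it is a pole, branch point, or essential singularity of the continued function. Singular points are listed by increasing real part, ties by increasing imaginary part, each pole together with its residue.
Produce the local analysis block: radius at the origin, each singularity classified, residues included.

Radius of convergence at 0: 1/3.
At -1/3: an algebraic (square-root) branch point.

Branch term (-1)*sqrt(1 - φ/(-1/3)): its argument vanishes at φ = -1/3, a square-root branch point, modulus 1/3.
The radius of convergence is the smallest modulus among the singular points: 1/3.


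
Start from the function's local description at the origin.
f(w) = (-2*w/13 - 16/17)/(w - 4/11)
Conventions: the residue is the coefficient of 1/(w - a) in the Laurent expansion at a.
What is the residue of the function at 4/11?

At the order-1 pole 4/11 set g(w) = (w - (4/11))*f(w) = -2*w/13 - 16/17.
Simple pole: residue = g(a) at a = 4/11, which is -2424/2431.

The residue is -2424/2431.


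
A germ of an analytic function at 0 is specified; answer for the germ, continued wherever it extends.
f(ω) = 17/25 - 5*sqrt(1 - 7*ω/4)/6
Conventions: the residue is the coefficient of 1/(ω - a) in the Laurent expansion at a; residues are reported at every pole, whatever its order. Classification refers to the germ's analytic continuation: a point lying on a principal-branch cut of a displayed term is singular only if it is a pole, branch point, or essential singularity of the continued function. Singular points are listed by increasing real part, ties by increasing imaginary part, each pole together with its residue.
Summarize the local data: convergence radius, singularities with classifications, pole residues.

Radius of convergence at 0: 4/7.
At 4/7: an algebraic (square-root) branch point.

Branch term (-5/6)*sqrt(1 - ω/(4/7)): its argument vanishes at ω = 4/7, a square-root branch point, modulus 4/7.
The radius of convergence is the smallest modulus among the singular points: 4/7.


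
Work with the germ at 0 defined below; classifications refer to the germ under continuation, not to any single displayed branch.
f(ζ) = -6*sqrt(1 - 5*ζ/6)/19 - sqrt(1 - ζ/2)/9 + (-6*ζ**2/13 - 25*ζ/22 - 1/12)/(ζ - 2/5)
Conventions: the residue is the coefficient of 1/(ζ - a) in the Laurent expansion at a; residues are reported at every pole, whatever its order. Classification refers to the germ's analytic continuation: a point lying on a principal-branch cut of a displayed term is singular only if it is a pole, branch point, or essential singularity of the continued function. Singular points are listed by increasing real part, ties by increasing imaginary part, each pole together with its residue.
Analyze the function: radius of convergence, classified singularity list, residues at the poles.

Radius of convergence at 0: 2/5.
At 2/5: a pole of order 1; residue -26243/42900.
At 6/5: an algebraic (square-root) branch point.
At 2: an algebraic (square-root) branch point.

Denominator factor (ζ - 2/5): pole of order 1 at 2/5, modulus 2/5.
Branch term (-1/9)*sqrt(1 - ζ/(2)): its argument vanishes at ζ = 2, a square-root branch point, modulus 2.
Branch term (-6/19)*sqrt(1 - ζ/(6/5)): its argument vanishes at ζ = 6/5, a square-root branch point, modulus 6/5.
The radius of convergence is the smallest modulus among the singular points: 2/5.
The branch terms are analytic at 2/5 and contribute nothing to the residue; only the rational part matters.
At the order-1 pole 2/5 set g(ζ) = (ζ - (2/5))*(rational part) = -6*ζ**2/13 - 25*ζ/22 - 1/12.
Simple pole: residue = g(a) at a = 2/5, which is -26243/42900.
List the singular points by increasing real part (a conjugate pair: the negative imaginary part first).


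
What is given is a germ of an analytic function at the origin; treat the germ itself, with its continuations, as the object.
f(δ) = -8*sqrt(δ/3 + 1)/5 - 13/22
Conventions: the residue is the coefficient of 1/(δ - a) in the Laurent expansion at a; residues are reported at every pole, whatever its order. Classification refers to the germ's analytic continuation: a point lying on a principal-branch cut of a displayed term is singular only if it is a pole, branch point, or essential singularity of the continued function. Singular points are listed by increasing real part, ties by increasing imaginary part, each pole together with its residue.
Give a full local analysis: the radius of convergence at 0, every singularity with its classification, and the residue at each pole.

Branch term (-8/5)*sqrt(1 - δ/(-3)): its argument vanishes at δ = -3, a square-root branch point, modulus 3.
The radius of convergence is the smallest modulus among the singular points: 3.

Radius of convergence at 0: 3.
At -3: an algebraic (square-root) branch point.


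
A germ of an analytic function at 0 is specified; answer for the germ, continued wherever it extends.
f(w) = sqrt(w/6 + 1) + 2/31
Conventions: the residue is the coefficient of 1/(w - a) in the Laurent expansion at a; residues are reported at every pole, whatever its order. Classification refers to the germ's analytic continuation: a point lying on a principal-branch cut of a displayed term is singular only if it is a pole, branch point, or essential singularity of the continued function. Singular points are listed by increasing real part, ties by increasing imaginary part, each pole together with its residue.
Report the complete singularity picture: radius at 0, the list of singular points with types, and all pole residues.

Radius of convergence at 0: 6.
At -6: an algebraic (square-root) branch point.

Branch term (1)*sqrt(1 - w/(-6)): its argument vanishes at w = -6, a square-root branch point, modulus 6.
The radius of convergence is the smallest modulus among the singular points: 6.


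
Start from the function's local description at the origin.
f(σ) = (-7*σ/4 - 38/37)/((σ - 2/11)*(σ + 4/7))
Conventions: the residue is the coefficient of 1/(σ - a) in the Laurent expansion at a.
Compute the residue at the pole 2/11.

At the order-1 pole 2/11 set g(σ) = (σ - (2/11))*f(σ) = (-7*σ/4 - 38/37)/(σ + 4/7).
Simple pole: residue = g(a) at a = 2/11, which is -7665/4292.

The residue is -7665/4292.


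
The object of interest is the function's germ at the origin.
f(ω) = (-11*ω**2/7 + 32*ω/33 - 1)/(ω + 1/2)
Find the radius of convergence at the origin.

The radius of convergence is 1/2.

Denominator factor (ω + 1/2): pole of order 1 at -1/2, modulus 1/2.
The radius of convergence is the smallest modulus among the singular points: 1/2.


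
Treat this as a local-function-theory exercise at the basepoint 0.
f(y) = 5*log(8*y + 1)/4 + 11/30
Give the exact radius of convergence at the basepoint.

The radius of convergence is 1/8.

Branch term (5/4)*log(1 - y/(-1/8)): its argument vanishes at y = -1/8, a logarithmic branch point, modulus 1/8.
The radius of convergence is the smallest modulus among the singular points: 1/8.


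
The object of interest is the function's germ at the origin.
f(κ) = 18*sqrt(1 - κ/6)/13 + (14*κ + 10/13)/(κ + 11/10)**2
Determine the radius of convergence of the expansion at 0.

Denominator factor (κ + 11/10)^2: pole of order 2 at -11/10, modulus 11/10.
Branch term (18/13)*sqrt(1 - κ/(6)): its argument vanishes at κ = 6, a square-root branch point, modulus 6.
The radius of convergence is the smallest modulus among the singular points: 11/10.

The radius of convergence is 11/10.


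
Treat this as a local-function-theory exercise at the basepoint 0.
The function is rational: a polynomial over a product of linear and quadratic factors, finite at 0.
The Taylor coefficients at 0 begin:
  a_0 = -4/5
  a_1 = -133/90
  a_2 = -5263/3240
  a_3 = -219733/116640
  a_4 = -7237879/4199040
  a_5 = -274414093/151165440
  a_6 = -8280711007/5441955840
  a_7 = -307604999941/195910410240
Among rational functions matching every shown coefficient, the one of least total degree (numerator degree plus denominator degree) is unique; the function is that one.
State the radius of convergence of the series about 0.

The radius of convergence is -1/8 + (1/8)*sqrt(73).

No rational of total degree below 4 reproduces all 8 coefficients; solving the [1/3] Pade equations on them gives f(h) = (-19*h/12 - 6/5)/((h - 4/3)*(h**2 - h/4 - 9/8)), whose expansion matches every shown term.
Denominator factor (h - 4/3): pole of order 1 at 4/3, modulus 4/3.
Denominator factor (h**2 - h/4 - 9/8): discriminant 73/16, real irrational roots 1/8 + (1/8)*sqrt(73) and 1/8 - (1/8)*sqrt(73); poles of order 1, moduli 1/8 + (1/8)*sqrt(73) and -1/8 + (1/8)*sqrt(73).
The radius of convergence is the smallest modulus among the singular points: -1/8 + (1/8)*sqrt(73).


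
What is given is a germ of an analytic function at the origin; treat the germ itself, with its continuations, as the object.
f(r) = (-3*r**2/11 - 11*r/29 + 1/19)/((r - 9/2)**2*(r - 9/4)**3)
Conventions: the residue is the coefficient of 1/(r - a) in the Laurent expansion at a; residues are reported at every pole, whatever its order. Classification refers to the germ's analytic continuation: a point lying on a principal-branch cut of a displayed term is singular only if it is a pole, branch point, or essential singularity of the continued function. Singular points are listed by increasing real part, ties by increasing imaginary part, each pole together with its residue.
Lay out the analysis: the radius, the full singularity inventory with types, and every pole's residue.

Radius of convergence at 0: 9/4.
At 9/4: a pole of order 3; residue -7838144/13255407.
At 9/2: a pole of order 2; residue 7838144/13255407.

Denominator factor (r - 9/2)^2: pole of order 2 at 9/2, modulus 9/2.
Denominator factor (r - 9/4)^3: pole of order 3 at 9/4, modulus 9/4.
The radius of convergence is the smallest modulus among the singular points: 9/4.
At the order-3 pole 9/4 set g(r) = (r - (9/4))^3*f(r) = (-3*r**2/11 - 11*r/29 + 1/19)/(r - 9/2)**2.
Order-3 pole: residue = g''(a)/2; g''(9/4) = -15676288/13255407, so the residue is -7838144/13255407.
At the order-2 pole 9/2 set g(r) = (r - (9/2))^2*f(r) = (-3*r**2/11 - 11*r/29 + 1/19)/(r - 9/4)**3.
Order-2 pole: residue = g'(a); g'(9/2) = 7838144/13255407, so the residue is 7838144/13255407.
List the singular points by increasing real part (a conjugate pair: the negative imaginary part first).


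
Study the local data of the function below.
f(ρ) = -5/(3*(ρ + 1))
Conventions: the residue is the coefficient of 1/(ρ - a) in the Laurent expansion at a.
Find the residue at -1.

The residue is -5/3.

At the order-1 pole -1 set g(ρ) = (ρ - (-1))*f(ρ) = -5/3.
Simple pole: residue = g(a) at a = -1, which is -5/3.


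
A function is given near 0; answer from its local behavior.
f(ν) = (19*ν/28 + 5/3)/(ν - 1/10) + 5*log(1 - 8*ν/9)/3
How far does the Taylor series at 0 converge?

Denominator factor (ν - 1/10): pole of order 1 at 1/10, modulus 1/10.
Branch term (5/3)*log(1 - ν/(9/8)): its argument vanishes at ν = 9/8, a logarithmic branch point, modulus 9/8.
The radius of convergence is the smallest modulus among the singular points: 1/10.

The radius of convergence is 1/10.


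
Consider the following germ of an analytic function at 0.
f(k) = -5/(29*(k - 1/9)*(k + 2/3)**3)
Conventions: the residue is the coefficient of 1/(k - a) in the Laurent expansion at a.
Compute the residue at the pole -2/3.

The residue is 3645/9947.

At the order-3 pole -2/3 set g(k) = (k - (-2/3))^3*f(k) = -5/(29*(k - 1/9)).
Order-3 pole: residue = g''(a)/2; g''(-2/3) = 7290/9947, so the residue is 3645/9947.


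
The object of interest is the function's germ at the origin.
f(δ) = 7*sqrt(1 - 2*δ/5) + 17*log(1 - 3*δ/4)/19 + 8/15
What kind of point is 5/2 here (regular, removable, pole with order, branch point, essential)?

The point is an algebraic (square-root) branch point.

The term (7)*sqrt(1 - δ/(5/2)) has argument 1 - 5/2/(5/2) = 0 at 5/2: a square-root (algebraic, two-sheeted) branch point; the remaining terms are analytic or single-valued there.


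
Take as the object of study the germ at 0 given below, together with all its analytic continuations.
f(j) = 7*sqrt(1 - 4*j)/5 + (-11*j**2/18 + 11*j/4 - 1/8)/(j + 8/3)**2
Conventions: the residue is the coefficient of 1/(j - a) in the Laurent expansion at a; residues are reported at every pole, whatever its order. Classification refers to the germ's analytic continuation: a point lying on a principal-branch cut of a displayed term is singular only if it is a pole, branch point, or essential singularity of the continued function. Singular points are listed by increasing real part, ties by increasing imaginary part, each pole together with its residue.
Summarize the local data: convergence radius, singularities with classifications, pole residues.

Denominator factor (j + 8/3)^2: pole of order 2 at -8/3, modulus 8/3.
Branch term (7/5)*sqrt(1 - j/(1/4)): its argument vanishes at j = 1/4, a square-root branch point, modulus 1/4.
The radius of convergence is the smallest modulus among the singular points: 1/4.
The branch term is analytic at -8/3 and contributes nothing to the residue; only the rational part matters.
At the order-2 pole -8/3 set g(j) = (j - (-8/3))^2*(rational part) = -11*j**2/18 + 11*j/4 - 1/8.
Order-2 pole: residue = g'(a); g'(-8/3) = 649/108, so the residue is 649/108.
List the singular points by increasing real part (a conjugate pair: the negative imaginary part first).

Radius of convergence at 0: 1/4.
At -8/3: a pole of order 2; residue 649/108.
At 1/4: an algebraic (square-root) branch point.


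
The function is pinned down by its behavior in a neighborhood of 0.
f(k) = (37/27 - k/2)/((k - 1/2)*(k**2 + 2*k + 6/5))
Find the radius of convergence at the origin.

Denominator factor (k - 1/2): pole of order 1 at 1/2, modulus 1/2.
Denominator factor (k**2 + 2*k + 6/5): discriminant -4/5, complex-conjugate roots (-1) + ((1/5)*sqrt(5))*i and (-1) - ((1/5)*sqrt(5))*i; poles of order 1, moduli (1/5)*sqrt(30) and (1/5)*sqrt(30).
The radius of convergence is the smallest modulus among the singular points: 1/2.

The radius of convergence is 1/2.


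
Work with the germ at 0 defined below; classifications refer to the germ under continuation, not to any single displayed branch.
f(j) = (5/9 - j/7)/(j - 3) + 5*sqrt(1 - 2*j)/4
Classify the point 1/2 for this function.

The term (5/4)*sqrt(1 - j/(1/2)) has argument 1 - 1/2/(1/2) = 0 at 1/2: a square-root (algebraic, two-sheeted) branch point; the remaining terms are analytic or single-valued there.

The point is an algebraic (square-root) branch point.


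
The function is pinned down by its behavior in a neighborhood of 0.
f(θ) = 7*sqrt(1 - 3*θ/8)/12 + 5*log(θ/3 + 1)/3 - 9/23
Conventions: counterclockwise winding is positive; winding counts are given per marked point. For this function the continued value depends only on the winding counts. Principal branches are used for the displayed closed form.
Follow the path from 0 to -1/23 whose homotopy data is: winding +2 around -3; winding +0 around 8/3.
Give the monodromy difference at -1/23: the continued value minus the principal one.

The rational part is single-valued and drops out of the difference; each branch term changes only by its own monodromy.
(7/12)*sqrt(1 - θ/(8/3)): winding +0 is even, the square root returns to the same sheet, contribution 0.
(5/3)*log(1 - θ/(-3)): each positive loop around -3 adds 2*pi*i to the log, so winding +2 contributes (5/3)*(2)*2*pi*i = (20/3)*pi*i.
Summing the contributions at θ = -1/23 gives (20/3)*pi*i.

Continued minus principal equals (20/3)*pi*i.


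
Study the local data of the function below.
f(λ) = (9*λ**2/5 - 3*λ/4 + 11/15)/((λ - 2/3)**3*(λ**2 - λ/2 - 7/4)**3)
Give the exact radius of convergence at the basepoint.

Denominator factor (λ - 2/3)^3: pole of order 3 at 2/3, modulus 2/3.
Denominator factor (λ**2 - λ/2 - 7/4)^3: discriminant 29/4, real irrational roots 1/4 + (1/4)*sqrt(29) and 1/4 - (1/4)*sqrt(29); poles of order 3, moduli 1/4 + (1/4)*sqrt(29) and -1/4 + (1/4)*sqrt(29).
The radius of convergence is the smallest modulus among the singular points: 2/3.

The radius of convergence is 2/3.


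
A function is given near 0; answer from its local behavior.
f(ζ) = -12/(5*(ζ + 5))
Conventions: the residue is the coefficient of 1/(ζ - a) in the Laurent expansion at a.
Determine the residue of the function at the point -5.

The residue is -12/5.

At the order-1 pole -5 set g(ζ) = (ζ - (-5))*f(ζ) = -12/5.
Simple pole: residue = g(a) at a = -5, which is -12/5.


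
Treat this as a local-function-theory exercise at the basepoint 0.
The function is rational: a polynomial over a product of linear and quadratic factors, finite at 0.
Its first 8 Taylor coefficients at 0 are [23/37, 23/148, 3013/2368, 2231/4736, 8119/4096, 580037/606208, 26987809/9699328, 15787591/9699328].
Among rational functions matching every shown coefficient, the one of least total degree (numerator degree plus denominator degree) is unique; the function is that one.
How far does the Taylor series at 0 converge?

The radius of convergence is -1/16 + (1/16)*sqrt(257).

No rational of total degree below 4 reproduces all 8 coefficients; solving the [0/4] Pade equations on them gives f(n) = 23/(37*(n**2 + n/8 - 1)**2), whose expansion matches every shown term.
Denominator factor (n**2 + n/8 - 1)^2: discriminant 257/64, real irrational roots -1/16 + (1/16)*sqrt(257) and -1/16 - (1/16)*sqrt(257); poles of order 2, moduli -1/16 + (1/16)*sqrt(257) and 1/16 + (1/16)*sqrt(257).
The radius of convergence is the smallest modulus among the singular points: -1/16 + (1/16)*sqrt(257).


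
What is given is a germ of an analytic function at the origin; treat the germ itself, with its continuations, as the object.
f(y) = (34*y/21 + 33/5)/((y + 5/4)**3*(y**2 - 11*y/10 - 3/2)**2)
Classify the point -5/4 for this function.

The denominator factor y + 5/4 vanishes at -5/4 and appears to the power 3; the numerator there equals 961/210, nonzero, and no other factor vanishes.
Hence a pole whose order is the multiplicity, 3.

The point is a pole of order 3.


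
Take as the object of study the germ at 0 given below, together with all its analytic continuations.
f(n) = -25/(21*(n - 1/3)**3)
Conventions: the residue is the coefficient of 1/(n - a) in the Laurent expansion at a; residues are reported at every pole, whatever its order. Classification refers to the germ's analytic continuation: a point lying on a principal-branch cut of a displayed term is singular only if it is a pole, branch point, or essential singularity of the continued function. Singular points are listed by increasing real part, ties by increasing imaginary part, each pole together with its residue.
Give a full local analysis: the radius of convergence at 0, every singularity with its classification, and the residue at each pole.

Denominator factor (n - 1/3)^3: pole of order 3 at 1/3, modulus 1/3.
The radius of convergence is the smallest modulus among the singular points: 1/3.
At the order-3 pole 1/3 set g(n) = (n - (1/3))^3*f(n) = -25/21.
Order-3 pole: residue = g''(a)/2; g''(1/3) = 0, so the residue is 0.

Radius of convergence at 0: 1/3.
At 1/3: a pole of order 3; residue 0.


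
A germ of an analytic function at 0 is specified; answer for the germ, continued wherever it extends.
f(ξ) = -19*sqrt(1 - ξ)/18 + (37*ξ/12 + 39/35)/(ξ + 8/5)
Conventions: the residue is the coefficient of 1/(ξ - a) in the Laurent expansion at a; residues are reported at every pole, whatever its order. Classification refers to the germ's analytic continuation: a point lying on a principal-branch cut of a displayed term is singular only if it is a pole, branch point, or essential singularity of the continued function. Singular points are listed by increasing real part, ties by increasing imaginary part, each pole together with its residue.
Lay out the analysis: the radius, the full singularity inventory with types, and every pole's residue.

Radius of convergence at 0: 1.
At -8/5: a pole of order 1; residue -401/105.
At 1: an algebraic (square-root) branch point.

Denominator factor (ξ + 8/5): pole of order 1 at -8/5, modulus 8/5.
Branch term (-19/18)*sqrt(1 - ξ/(1)): its argument vanishes at ξ = 1, a square-root branch point, modulus 1.
The radius of convergence is the smallest modulus among the singular points: 1.
The branch term is analytic at -8/5 and contributes nothing to the residue; only the rational part matters.
At the order-1 pole -8/5 set g(ξ) = (ξ - (-8/5))*(rational part) = 37*ξ/12 + 39/35.
Simple pole: residue = g(a) at a = -8/5, which is -401/105.
List the singular points by increasing real part (a conjugate pair: the negative imaginary part first).


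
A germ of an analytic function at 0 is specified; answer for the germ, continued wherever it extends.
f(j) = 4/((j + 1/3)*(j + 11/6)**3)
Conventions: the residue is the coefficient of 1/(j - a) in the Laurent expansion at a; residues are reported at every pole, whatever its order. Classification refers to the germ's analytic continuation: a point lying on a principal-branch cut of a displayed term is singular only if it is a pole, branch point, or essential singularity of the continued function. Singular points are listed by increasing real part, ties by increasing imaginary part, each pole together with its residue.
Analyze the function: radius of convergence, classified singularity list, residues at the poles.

Denominator factor (j + 11/6)^3: pole of order 3 at -11/6, modulus 11/6.
Denominator factor (j + 1/3): pole of order 1 at -1/3, modulus 1/3.
The radius of convergence is the smallest modulus among the singular points: 1/3.
At the order-3 pole -11/6 set g(j) = (j - (-11/6))^3*f(j) = 4/(j + 1/3).
Order-3 pole: residue = g''(a)/2; g''(-11/6) = -64/27, so the residue is -32/27.
At the order-1 pole -1/3 set g(j) = (j - (-1/3))*f(j) = 4/(j + 11/6)**3.
Simple pole: residue = g(a) at a = -1/3, which is 32/27.
List the singular points by increasing real part (a conjugate pair: the negative imaginary part first).

Radius of convergence at 0: 1/3.
At -11/6: a pole of order 3; residue -32/27.
At -1/3: a pole of order 1; residue 32/27.


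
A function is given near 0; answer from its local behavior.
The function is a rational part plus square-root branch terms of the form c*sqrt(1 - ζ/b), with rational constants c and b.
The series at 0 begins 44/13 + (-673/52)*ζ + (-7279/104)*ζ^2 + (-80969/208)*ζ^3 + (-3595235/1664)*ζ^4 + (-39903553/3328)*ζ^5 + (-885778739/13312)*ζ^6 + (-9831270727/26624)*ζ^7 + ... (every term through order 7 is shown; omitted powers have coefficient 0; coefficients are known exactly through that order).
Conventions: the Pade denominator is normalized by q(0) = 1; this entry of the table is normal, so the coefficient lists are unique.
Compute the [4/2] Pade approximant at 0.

The Pade approximant has numerator coefficients [44/13, -34844256455/1092327884, 26475756723/7646295188, -58521752817/61170361504, -68072143917/244681446016]; denominator coefficients [1, -3058990539/546163942, 4359338953/15292590376].

Taylor coefficients needed (read off): a_0 = 44/13, a_1 = -673/52, a_2 = -7279/104, a_3 = -80969/208, a_4 = -3595235/1664, a_5 = -39903553/3328, a_6 = -885778739/13312.
Write the denominator as Q(ζ) = 1 + q1*ζ + q2*ζ^2. Requiring Q*f - P = O(ζ^7) with deg P <= 4 kills the coefficients of ζ^5..ζ^6 in Q*f:
  ζ^5: a_5 + q1*a_4 + q2*a_3 = 0, i.e. -39903553/3328 + (-3595235/1664)*q1 + (-80969/208)*q2 = 0.
  ζ^6: a_6 + q1*a_5 + q2*a_4 = 0, i.e. -885778739/13312 + (-39903553/3328)*q1 + (-3595235/1664)*q2 = 0.
Solving this linear system: q1 = -3058990539/546163942, q2 = 4359338953/15292590376.
The numerator is Q*f truncated at degree 4: P0 = a_0 = 44/13; P1 = a_1 + q1*a_0 = -34844256455/1092327884; P2 = a_2 + q1*a_1 + q2*a_0 = 26475756723/7646295188; P3 = a_3 + q1*a_2 + q2*a_1 = -58521752817/61170361504; P4 = a_4 + q1*a_3 + q2*a_2 = -68072143917/244681446016.


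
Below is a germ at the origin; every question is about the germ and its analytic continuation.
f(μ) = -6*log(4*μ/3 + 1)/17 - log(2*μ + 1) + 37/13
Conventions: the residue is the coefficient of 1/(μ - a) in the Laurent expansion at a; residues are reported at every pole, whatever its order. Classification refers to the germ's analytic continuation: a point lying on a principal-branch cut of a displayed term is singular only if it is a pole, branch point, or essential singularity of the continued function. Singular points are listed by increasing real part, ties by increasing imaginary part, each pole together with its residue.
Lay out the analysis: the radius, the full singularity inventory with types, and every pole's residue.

Branch term (-6/17)*log(1 - μ/(-3/4)): its argument vanishes at μ = -3/4, a logarithmic branch point, modulus 3/4.
Branch term (-1)*log(1 - μ/(-1/2)): its argument vanishes at μ = -1/2, a logarithmic branch point, modulus 1/2.
The radius of convergence is the smallest modulus among the singular points: 1/2.
List the singular points by increasing real part (a conjugate pair: the negative imaginary part first).

Radius of convergence at 0: 1/2.
At -3/4: a logarithmic branch point.
At -1/2: a logarithmic branch point.


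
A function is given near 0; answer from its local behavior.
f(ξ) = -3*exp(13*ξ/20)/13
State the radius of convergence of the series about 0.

The factor exp(13*ξ/20) is entire and contributes no finite singular point.
The polynomial part has no poles.
No finite singular points: the Taylor series at 0 converges everywhere.

The radius of convergence is infinite.


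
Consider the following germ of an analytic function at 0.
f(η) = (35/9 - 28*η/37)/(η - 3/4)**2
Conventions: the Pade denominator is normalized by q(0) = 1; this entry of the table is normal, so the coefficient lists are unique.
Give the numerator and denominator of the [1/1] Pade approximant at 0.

The Pade approximant has numerator coefficients [560/81, 1597696/440559]; denominator coefficients [1, -668/343].

Taylor coefficients needed (expand at 0): a_0 = 560/81, a_1 = 153664/8991, a_2 = 299264/8991.
Write the denominator as Q(η) = 1 + q1*η. Requiring Q*f - P = O(η^3) with deg P <= 1 kills the coefficients of η^2..η^2 in Q*f:
  η^2: a_2 + q1*a_1 = 0, i.e. 299264/8991 + (153664/8991)*q1 = 0.
Solving this linear system: q1 = -668/343.
The numerator is Q*f truncated at degree 1: P0 = a_0 = 560/81; P1 = a_1 + q1*a_0 = 1597696/440559.


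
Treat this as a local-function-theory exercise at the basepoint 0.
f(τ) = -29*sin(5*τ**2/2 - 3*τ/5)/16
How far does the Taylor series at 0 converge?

The radius of convergence is infinite.

The factor -sin(5*τ**2/2 - 3*τ/5) is entire and contributes no finite singular point.
The polynomial part has no poles.
No finite singular points: the Taylor series at 0 converges everywhere.


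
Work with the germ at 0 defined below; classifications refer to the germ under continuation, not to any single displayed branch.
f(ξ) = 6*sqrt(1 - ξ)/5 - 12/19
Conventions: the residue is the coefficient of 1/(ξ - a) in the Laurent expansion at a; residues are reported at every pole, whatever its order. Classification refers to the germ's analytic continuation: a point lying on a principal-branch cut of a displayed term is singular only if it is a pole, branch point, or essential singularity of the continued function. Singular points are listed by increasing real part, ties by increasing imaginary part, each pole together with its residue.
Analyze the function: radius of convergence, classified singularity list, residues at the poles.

Branch term (6/5)*sqrt(1 - ξ/(1)): its argument vanishes at ξ = 1, a square-root branch point, modulus 1.
The radius of convergence is the smallest modulus among the singular points: 1.

Radius of convergence at 0: 1.
At 1: an algebraic (square-root) branch point.


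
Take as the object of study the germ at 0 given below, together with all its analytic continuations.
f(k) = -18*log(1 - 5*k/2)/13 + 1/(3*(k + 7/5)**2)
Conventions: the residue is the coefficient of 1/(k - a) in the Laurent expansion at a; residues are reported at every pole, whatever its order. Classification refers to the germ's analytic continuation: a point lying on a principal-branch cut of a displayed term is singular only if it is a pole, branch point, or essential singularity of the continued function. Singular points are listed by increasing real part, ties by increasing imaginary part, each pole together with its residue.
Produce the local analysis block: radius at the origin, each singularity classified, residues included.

Radius of convergence at 0: 2/5.
At -7/5: a pole of order 2; residue 0.
At 2/5: a logarithmic branch point.

Denominator factor (k + 7/5)^2: pole of order 2 at -7/5, modulus 7/5.
Branch term (-18/13)*log(1 - k/(2/5)): its argument vanishes at k = 2/5, a logarithmic branch point, modulus 2/5.
The radius of convergence is the smallest modulus among the singular points: 2/5.
The branch term is analytic at -7/5 and contributes nothing to the residue; only the rational part matters.
At the order-2 pole -7/5 set g(k) = (k - (-7/5))^2*(rational part) = 1/3.
Order-2 pole: residue = g'(a); g'(-7/5) = 0, so the residue is 0.
List the singular points by increasing real part (a conjugate pair: the negative imaginary part first).


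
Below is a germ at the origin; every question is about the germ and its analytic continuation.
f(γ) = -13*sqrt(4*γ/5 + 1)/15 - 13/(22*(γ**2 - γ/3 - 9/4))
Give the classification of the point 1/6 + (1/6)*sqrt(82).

The point is a pole of order 1.

The denominator factor γ**2 - γ/3 - 9/4 vanishes at 1/6 + (1/6)*sqrt(82) and appears to the power 1; the numerator there equals -13/22, nonzero, and no other factor vanishes.
The branch terms are analytic at this point.
Hence a pole whose order is the multiplicity, 1.


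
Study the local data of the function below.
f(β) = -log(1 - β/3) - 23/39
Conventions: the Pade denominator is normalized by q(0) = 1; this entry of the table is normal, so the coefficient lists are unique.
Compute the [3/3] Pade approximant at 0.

Taylor coefficients needed (expand at 0): a_0 = -23/39, a_1 = 1/3, a_2 = 1/18, a_3 = 1/81, a_4 = 1/324, a_5 = 1/1215, a_6 = 1/4374.
Write the denominator as Q(β) = 1 + q1*β + q2*β^2 + q3*β^3. Requiring Q*f - P = O(β^7) with deg P <= 3 kills the coefficients of β^4..β^6 in Q*f:
  β^4: a_4 + q1*a_3 + q2*a_2 + q3*a_1 = 0, i.e. 1/324 + (1/81)*q1 + (1/18)*q2 + (1/3)*q3 = 0.
  β^5: a_5 + q1*a_4 + q2*a_3 + q3*a_2 = 0, i.e. 1/1215 + (1/324)*q1 + (1/81)*q2 + (1/18)*q3 = 0.
  β^6: a_6 + q1*a_5 + q2*a_4 + q3*a_3 = 0, i.e. 1/4374 + (1/1215)*q1 + (1/324)*q2 + (1/81)*q3 = 0.
Solving this linear system: q1 = -1/2, q2 = 1/15, q3 = -1/540.
The numerator is Q*f truncated at degree 3: P0 = a_0 = -23/39; P1 = a_1 + q1*a_0 = 49/78; P2 = a_2 + q1*a_1 + q2*a_0 = -88/585; P3 = a_3 + q1*a_2 + q2*a_1 + q3*a_0 = 83/10530.

The Pade approximant has numerator coefficients [-23/39, 49/78, -88/585, 83/10530]; denominator coefficients [1, -1/2, 1/15, -1/540].


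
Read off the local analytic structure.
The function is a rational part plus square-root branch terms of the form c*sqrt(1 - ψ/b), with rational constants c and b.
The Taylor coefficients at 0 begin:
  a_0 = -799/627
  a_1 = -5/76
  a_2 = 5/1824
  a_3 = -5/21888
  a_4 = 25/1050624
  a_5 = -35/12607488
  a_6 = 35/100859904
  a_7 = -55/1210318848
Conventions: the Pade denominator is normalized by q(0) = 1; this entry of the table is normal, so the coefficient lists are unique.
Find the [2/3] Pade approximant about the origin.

Taylor coefficients needed (read off): a_0 = -799/627, a_1 = -5/76, a_2 = 5/1824, a_3 = -5/21888, a_4 = 25/1050624, a_5 = -35/12607488.
Write the denominator as Q(ψ) = 1 + q1*ψ + q2*ψ^2 + q3*ψ^3. Requiring Q*f - P = O(ψ^6) with deg P <= 2 kills the coefficients of ψ^3..ψ^5 in Q*f:
  ψ^3: a_3 + q1*a_2 + q2*a_1 + q3*a_0 = 0, i.e. -5/21888 + (5/1824)*q1 + (-5/76)*q2 + (-799/627)*q3 = 0.
  ψ^4: a_4 + q1*a_3 + q2*a_2 + q3*a_1 = 0, i.e. 25/1050624 + (-5/21888)*q1 + (5/1824)*q2 + (-5/76)*q3 = 0.
  ψ^5: a_5 + q1*a_4 + q2*a_3 + q3*a_2 = 0, i.e. -35/12607488 + (25/1050624)*q1 + (-5/21888)*q2 + (5/1824)*q3 = 0.
Solving this linear system: q1 = 5063/33348, q2 = 1789/533568, q3 = -55/2134272.
The numerator is Q*f truncated at degree 2: P0 = a_0 = -799/627; P1 = a_1 + q1*a_0 = -2710471/10454598; P2 = a_2 + q1*a_1 + q2*a_0 = -3853921/334547136.

The Pade approximant has numerator coefficients [-799/627, -2710471/10454598, -3853921/334547136]; denominator coefficients [1, 5063/33348, 1789/533568, -55/2134272].
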